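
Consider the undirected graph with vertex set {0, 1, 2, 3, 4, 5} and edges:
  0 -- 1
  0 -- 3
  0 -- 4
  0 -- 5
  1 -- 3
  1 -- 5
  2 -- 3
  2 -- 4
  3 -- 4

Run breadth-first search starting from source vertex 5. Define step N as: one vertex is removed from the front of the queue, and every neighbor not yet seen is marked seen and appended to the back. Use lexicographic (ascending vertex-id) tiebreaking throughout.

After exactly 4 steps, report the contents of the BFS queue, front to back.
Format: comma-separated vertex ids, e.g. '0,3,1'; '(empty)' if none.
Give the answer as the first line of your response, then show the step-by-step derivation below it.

4,2

step 1: dequeue 5; queue=[0,1]; order=5
step 2: dequeue 0; queue=[1,3,4]; order=5,0
step 3: dequeue 1; queue=[3,4]; order=5,0,1
step 4: dequeue 3; queue=[4,2]; order=5,0,1,3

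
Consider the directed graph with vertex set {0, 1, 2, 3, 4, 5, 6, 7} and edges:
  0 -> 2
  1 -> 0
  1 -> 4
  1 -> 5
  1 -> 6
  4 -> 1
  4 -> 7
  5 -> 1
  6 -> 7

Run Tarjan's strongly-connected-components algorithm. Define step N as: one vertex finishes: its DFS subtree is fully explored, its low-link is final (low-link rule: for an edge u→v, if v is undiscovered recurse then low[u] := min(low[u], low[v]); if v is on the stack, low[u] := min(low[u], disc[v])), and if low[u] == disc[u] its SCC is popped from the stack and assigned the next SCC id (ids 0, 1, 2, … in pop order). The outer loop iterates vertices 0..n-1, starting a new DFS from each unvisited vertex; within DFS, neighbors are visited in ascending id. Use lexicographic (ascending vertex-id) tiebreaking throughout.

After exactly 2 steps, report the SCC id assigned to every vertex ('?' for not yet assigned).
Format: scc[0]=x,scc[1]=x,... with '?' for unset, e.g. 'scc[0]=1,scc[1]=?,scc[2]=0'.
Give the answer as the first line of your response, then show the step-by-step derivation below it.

scc[0]=1,scc[1]=?,scc[2]=0,scc[3]=?,scc[4]=?,scc[5]=?,scc[6]=?,scc[7]=?

step 1: low=(low[0]=0,low[1]=?,low[2]=1,low[3]=?,low[4]=?,low[5]=?,low[6]=?,low[7]=?); scc=(scc[0]=?,scc[1]=?,scc[2]=0,scc[3]=?,scc[4]=?,scc[5]=?,scc[6]=?,scc[7]=?)
step 2: low=(low[0]=0,low[1]=?,low[2]=1,low[3]=?,low[4]=?,low[5]=?,low[6]=?,low[7]=?); scc=(scc[0]=1,scc[1]=?,scc[2]=0,scc[3]=?,scc[4]=?,scc[5]=?,scc[6]=?,scc[7]=?)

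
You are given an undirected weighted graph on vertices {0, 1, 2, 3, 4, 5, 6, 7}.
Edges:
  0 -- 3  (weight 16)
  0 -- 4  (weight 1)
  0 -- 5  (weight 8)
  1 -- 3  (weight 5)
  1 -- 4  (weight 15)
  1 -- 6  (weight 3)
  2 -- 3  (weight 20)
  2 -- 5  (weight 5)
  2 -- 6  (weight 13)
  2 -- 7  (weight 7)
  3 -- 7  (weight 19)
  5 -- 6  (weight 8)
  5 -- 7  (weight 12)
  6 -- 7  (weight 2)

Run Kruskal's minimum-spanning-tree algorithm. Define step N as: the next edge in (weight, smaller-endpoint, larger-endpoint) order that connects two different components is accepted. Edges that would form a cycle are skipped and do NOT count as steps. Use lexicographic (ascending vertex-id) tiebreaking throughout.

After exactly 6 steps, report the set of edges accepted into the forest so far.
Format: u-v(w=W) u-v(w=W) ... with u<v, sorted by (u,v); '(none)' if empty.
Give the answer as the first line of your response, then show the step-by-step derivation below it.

0-4(w=1) 1-3(w=5) 1-6(w=3) 2-5(w=5) 2-7(w=7) 6-7(w=2)

step 1: add edge 0-4 (w=1); MST = {0-4(w=1)}
step 2: add edge 6-7 (w=2); MST = {0-4(w=1) 6-7(w=2)}
step 3: add edge 1-6 (w=3); MST = {0-4(w=1) 1-6(w=3) 6-7(w=2)}
step 4: add edge 1-3 (w=5); MST = {0-4(w=1) 1-3(w=5) 1-6(w=3) 6-7(w=2)}
step 5: add edge 2-5 (w=5); MST = {0-4(w=1) 1-3(w=5) 1-6(w=3) 2-5(w=5) 6-7(w=2)}
step 6: add edge 2-7 (w=7); MST = {0-4(w=1) 1-3(w=5) 1-6(w=3) 2-5(w=5) 2-7(w=7) 6-7(w=2)}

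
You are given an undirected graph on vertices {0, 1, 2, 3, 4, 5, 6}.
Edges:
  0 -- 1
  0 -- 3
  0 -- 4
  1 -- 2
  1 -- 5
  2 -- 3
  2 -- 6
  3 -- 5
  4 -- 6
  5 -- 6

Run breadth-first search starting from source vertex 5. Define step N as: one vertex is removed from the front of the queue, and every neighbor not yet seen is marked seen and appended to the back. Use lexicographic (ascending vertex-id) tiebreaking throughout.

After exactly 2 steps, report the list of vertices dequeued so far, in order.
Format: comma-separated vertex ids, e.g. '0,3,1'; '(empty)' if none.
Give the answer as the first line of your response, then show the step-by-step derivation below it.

5,1

step 1: dequeue 5; queue=[1,3,6]; order=5
step 2: dequeue 1; queue=[3,6,0,2]; order=5,1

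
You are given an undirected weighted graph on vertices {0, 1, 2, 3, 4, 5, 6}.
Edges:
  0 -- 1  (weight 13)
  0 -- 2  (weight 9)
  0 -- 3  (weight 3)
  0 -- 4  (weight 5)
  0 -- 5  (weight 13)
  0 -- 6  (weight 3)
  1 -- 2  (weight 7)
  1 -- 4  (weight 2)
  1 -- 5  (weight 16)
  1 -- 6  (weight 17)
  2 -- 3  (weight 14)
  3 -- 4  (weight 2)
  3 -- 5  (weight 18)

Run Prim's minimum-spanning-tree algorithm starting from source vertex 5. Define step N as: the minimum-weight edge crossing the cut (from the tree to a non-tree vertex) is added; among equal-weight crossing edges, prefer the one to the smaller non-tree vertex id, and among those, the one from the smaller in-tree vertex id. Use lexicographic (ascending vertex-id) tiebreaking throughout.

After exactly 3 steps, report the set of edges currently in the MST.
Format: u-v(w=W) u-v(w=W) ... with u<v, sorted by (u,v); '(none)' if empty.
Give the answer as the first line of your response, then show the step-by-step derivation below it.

0-3(w=3) 0-5(w=13) 3-4(w=2)

step 1: add edge 0-5 (w=13); MST = {0-5(w=13)}
step 2: add edge 0-3 (w=3); MST = {0-3(w=3) 0-5(w=13)}
step 3: add edge 3-4 (w=2); MST = {0-3(w=3) 0-5(w=13) 3-4(w=2)}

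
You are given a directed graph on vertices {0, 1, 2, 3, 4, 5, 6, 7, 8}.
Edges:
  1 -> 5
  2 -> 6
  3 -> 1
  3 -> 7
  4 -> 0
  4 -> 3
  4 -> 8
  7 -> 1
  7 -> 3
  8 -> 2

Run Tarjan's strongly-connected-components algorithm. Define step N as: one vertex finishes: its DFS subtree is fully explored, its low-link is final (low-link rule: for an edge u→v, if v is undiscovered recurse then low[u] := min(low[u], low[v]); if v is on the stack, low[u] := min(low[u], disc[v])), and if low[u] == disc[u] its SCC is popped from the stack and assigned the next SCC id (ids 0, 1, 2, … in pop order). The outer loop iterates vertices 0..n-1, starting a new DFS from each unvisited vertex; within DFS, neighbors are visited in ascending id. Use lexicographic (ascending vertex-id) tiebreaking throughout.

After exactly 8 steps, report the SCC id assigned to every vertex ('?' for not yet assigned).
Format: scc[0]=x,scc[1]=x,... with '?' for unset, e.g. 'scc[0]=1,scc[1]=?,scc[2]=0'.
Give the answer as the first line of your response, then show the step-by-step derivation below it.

scc[0]=0,scc[1]=2,scc[2]=4,scc[3]=5,scc[4]=?,scc[5]=1,scc[6]=3,scc[7]=5,scc[8]=6

step 1: low=(low[0]=0,low[1]=?,low[2]=?,low[3]=?,low[4]=?,low[5]=?,low[6]=?,low[7]=?,low[8]=?); scc=(scc[0]=0,scc[1]=?,scc[2]=?,scc[3]=?,scc[4]=?,scc[5]=?,scc[6]=?,scc[7]=?,scc[8]=?)
step 2: low=(low[0]=0,low[1]=1,low[2]=?,low[3]=?,low[4]=?,low[5]=2,low[6]=?,low[7]=?,low[8]=?); scc=(scc[0]=0,scc[1]=?,scc[2]=?,scc[3]=?,scc[4]=?,scc[5]=1,scc[6]=?,scc[7]=?,scc[8]=?)
step 3: low=(low[0]=0,low[1]=1,low[2]=?,low[3]=?,low[4]=?,low[5]=2,low[6]=?,low[7]=?,low[8]=?); scc=(scc[0]=0,scc[1]=2,scc[2]=?,scc[3]=?,scc[4]=?,scc[5]=1,scc[6]=?,scc[7]=?,scc[8]=?)
step 4: low=(low[0]=0,low[1]=1,low[2]=3,low[3]=?,low[4]=?,low[5]=2,low[6]=4,low[7]=?,low[8]=?); scc=(scc[0]=0,scc[1]=2,scc[2]=?,scc[3]=?,scc[4]=?,scc[5]=1,scc[6]=3,scc[7]=?,scc[8]=?)
step 5: low=(low[0]=0,low[1]=1,low[2]=3,low[3]=?,low[4]=?,low[5]=2,low[6]=4,low[7]=?,low[8]=?); scc=(scc[0]=0,scc[1]=2,scc[2]=4,scc[3]=?,scc[4]=?,scc[5]=1,scc[6]=3,scc[7]=?,scc[8]=?)
step 6: low=(low[0]=0,low[1]=1,low[2]=3,low[3]=5,low[4]=?,low[5]=2,low[6]=4,low[7]=5,low[8]=?); scc=(scc[0]=0,scc[1]=2,scc[2]=4,scc[3]=?,scc[4]=?,scc[5]=1,scc[6]=3,scc[7]=?,scc[8]=?)
step 7: low=(low[0]=0,low[1]=1,low[2]=3,low[3]=5,low[4]=?,low[5]=2,low[6]=4,low[7]=5,low[8]=?); scc=(scc[0]=0,scc[1]=2,scc[2]=4,scc[3]=5,scc[4]=?,scc[5]=1,scc[6]=3,scc[7]=5,scc[8]=?)
step 8: low=(low[0]=0,low[1]=1,low[2]=3,low[3]=5,low[4]=7,low[5]=2,low[6]=4,low[7]=5,low[8]=8); scc=(scc[0]=0,scc[1]=2,scc[2]=4,scc[3]=5,scc[4]=?,scc[5]=1,scc[6]=3,scc[7]=5,scc[8]=6)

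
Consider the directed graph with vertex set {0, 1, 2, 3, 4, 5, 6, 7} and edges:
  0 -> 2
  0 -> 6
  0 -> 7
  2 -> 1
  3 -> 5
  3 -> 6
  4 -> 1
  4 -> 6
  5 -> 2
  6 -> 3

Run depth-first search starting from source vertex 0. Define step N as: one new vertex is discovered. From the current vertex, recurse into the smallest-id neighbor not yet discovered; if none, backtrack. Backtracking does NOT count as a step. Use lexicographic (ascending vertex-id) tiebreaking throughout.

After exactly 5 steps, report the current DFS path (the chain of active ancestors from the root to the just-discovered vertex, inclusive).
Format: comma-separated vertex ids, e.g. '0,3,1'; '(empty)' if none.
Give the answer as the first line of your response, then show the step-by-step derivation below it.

0,6,3

step 1: discover 0; path=0; order=0
step 2: discover 2; path=0>2; order=0,2
step 3: discover 1; path=0>2>1; order=0,2,1
step 4: discover 6; path=0>6; order=0,2,1,6
step 5: discover 3; path=0>6>3; order=0,2,1,6,3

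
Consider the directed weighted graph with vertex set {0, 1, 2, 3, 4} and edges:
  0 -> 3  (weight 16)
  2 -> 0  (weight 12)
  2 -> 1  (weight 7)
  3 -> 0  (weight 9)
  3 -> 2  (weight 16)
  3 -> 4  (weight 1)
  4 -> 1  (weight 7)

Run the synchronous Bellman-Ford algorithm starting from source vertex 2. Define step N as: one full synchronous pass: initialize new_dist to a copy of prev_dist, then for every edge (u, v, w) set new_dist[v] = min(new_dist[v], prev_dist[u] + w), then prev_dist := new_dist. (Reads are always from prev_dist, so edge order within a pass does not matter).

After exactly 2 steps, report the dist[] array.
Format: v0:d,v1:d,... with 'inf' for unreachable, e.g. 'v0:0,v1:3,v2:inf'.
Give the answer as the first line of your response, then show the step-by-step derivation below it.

v0:12,v1:7,v2:0,v3:28,v4:inf

step 1: dist = v0:12,v1:7,v2:0,v3:inf,v4:inf
step 2: dist = v0:12,v1:7,v2:0,v3:28,v4:inf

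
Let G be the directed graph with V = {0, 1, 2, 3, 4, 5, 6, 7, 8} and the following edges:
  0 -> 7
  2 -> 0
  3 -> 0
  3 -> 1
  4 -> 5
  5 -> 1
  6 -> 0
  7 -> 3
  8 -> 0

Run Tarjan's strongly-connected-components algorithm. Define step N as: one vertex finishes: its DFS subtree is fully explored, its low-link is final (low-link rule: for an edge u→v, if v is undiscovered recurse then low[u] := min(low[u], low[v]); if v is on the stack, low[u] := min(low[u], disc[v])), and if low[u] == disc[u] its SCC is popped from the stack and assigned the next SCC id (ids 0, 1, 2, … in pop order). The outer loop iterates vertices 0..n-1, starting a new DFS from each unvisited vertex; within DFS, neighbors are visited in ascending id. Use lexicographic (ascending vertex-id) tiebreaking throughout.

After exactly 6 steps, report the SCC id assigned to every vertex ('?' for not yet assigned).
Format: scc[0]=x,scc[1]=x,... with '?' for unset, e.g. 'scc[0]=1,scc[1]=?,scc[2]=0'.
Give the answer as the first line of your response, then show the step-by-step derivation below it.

scc[0]=1,scc[1]=0,scc[2]=2,scc[3]=1,scc[4]=?,scc[5]=3,scc[6]=?,scc[7]=1,scc[8]=?

step 1: low=(low[0]=0,low[1]=3,low[2]=?,low[3]=0,low[4]=?,low[5]=?,low[6]=?,low[7]=1,low[8]=?); scc=(scc[0]=?,scc[1]=0,scc[2]=?,scc[3]=?,scc[4]=?,scc[5]=?,scc[6]=?,scc[7]=?,scc[8]=?)
step 2: low=(low[0]=0,low[1]=3,low[2]=?,low[3]=0,low[4]=?,low[5]=?,low[6]=?,low[7]=1,low[8]=?); scc=(scc[0]=?,scc[1]=0,scc[2]=?,scc[3]=?,scc[4]=?,scc[5]=?,scc[6]=?,scc[7]=?,scc[8]=?)
step 3: low=(low[0]=0,low[1]=3,low[2]=?,low[3]=0,low[4]=?,low[5]=?,low[6]=?,low[7]=0,low[8]=?); scc=(scc[0]=?,scc[1]=0,scc[2]=?,scc[3]=?,scc[4]=?,scc[5]=?,scc[6]=?,scc[7]=?,scc[8]=?)
step 4: low=(low[0]=0,low[1]=3,low[2]=?,low[3]=0,low[4]=?,low[5]=?,low[6]=?,low[7]=0,low[8]=?); scc=(scc[0]=1,scc[1]=0,scc[2]=?,scc[3]=1,scc[4]=?,scc[5]=?,scc[6]=?,scc[7]=1,scc[8]=?)
step 5: low=(low[0]=0,low[1]=3,low[2]=4,low[3]=0,low[4]=?,low[5]=?,low[6]=?,low[7]=0,low[8]=?); scc=(scc[0]=1,scc[1]=0,scc[2]=2,scc[3]=1,scc[4]=?,scc[5]=?,scc[6]=?,scc[7]=1,scc[8]=?)
step 6: low=(low[0]=0,low[1]=3,low[2]=4,low[3]=0,low[4]=5,low[5]=6,low[6]=?,low[7]=0,low[8]=?); scc=(scc[0]=1,scc[1]=0,scc[2]=2,scc[3]=1,scc[4]=?,scc[5]=3,scc[6]=?,scc[7]=1,scc[8]=?)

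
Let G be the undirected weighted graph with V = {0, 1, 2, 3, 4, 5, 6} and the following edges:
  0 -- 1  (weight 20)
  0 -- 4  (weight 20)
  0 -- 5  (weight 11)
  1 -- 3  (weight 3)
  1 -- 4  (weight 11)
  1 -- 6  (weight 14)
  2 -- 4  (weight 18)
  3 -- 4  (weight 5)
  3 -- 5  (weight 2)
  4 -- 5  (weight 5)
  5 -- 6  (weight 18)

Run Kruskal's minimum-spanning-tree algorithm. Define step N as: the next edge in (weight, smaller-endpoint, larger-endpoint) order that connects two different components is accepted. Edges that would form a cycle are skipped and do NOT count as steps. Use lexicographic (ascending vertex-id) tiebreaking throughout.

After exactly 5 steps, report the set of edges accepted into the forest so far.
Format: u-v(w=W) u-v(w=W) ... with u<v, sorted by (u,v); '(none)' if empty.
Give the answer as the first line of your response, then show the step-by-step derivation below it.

0-5(w=11) 1-3(w=3) 1-6(w=14) 3-4(w=5) 3-5(w=2)

step 1: add edge 3-5 (w=2); MST = {3-5(w=2)}
step 2: add edge 1-3 (w=3); MST = {1-3(w=3) 3-5(w=2)}
step 3: add edge 3-4 (w=5); MST = {1-3(w=3) 3-4(w=5) 3-5(w=2)}
step 4: add edge 0-5 (w=11); MST = {0-5(w=11) 1-3(w=3) 3-4(w=5) 3-5(w=2)}
step 5: add edge 1-6 (w=14); MST = {0-5(w=11) 1-3(w=3) 1-6(w=14) 3-4(w=5) 3-5(w=2)}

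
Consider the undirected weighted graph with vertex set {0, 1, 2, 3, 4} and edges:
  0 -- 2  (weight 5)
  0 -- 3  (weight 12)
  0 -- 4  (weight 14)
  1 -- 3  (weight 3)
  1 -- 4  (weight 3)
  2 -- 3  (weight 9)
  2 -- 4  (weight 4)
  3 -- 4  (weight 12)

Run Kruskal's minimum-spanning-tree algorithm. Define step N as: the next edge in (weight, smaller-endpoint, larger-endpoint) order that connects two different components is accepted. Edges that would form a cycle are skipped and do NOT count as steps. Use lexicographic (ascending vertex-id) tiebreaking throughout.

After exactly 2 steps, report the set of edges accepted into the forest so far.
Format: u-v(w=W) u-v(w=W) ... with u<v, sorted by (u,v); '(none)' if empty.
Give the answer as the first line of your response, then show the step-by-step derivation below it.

1-3(w=3) 1-4(w=3)

step 1: add edge 1-3 (w=3); MST = {1-3(w=3)}
step 2: add edge 1-4 (w=3); MST = {1-3(w=3) 1-4(w=3)}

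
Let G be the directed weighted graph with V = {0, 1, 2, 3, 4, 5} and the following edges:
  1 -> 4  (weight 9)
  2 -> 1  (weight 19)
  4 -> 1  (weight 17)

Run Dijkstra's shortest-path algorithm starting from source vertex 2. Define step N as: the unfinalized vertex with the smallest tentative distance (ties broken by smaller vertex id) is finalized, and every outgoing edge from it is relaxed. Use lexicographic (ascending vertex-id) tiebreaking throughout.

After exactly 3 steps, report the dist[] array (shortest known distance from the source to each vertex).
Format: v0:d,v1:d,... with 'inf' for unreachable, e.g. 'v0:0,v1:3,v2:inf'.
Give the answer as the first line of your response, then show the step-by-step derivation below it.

v0:inf,v1:19,v2:0,v3:inf,v4:28,v5:inf

step 1: dist = v0:inf,v1:19,v2:0,v3:inf,v4:inf,v5:inf
step 2: dist = v0:inf,v1:19,v2:0,v3:inf,v4:28,v5:inf
step 3: dist = v0:inf,v1:19,v2:0,v3:inf,v4:28,v5:inf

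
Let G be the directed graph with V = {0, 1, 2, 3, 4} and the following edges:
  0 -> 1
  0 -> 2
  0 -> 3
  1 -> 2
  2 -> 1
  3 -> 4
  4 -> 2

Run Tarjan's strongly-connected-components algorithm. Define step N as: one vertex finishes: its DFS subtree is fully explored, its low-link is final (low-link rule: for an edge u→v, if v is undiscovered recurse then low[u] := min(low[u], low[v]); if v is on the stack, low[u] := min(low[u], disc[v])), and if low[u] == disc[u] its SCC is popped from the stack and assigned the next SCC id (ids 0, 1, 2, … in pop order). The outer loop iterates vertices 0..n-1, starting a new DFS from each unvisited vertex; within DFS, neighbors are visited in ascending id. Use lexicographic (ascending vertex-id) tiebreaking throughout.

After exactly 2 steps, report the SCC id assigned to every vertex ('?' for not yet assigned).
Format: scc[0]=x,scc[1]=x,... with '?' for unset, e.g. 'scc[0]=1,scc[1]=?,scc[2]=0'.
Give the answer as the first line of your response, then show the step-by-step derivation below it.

scc[0]=?,scc[1]=0,scc[2]=0,scc[3]=?,scc[4]=?

step 1: low=(low[0]=0,low[1]=1,low[2]=1,low[3]=?,low[4]=?); scc=(scc[0]=?,scc[1]=?,scc[2]=?,scc[3]=?,scc[4]=?)
step 2: low=(low[0]=0,low[1]=1,low[2]=1,low[3]=?,low[4]=?); scc=(scc[0]=?,scc[1]=0,scc[2]=0,scc[3]=?,scc[4]=?)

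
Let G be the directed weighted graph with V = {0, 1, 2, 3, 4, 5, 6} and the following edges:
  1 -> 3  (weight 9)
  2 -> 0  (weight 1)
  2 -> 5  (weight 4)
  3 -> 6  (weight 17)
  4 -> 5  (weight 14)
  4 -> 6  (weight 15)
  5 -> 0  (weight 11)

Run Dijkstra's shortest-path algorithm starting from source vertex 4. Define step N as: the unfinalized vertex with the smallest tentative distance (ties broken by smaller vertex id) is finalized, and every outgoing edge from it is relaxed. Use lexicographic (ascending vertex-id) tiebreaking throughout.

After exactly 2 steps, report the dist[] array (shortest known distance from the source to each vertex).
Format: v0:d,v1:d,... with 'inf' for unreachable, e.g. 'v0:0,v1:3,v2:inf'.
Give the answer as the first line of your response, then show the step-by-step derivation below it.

v0:25,v1:inf,v2:inf,v3:inf,v4:0,v5:14,v6:15

step 1: dist = v0:inf,v1:inf,v2:inf,v3:inf,v4:0,v5:14,v6:15
step 2: dist = v0:25,v1:inf,v2:inf,v3:inf,v4:0,v5:14,v6:15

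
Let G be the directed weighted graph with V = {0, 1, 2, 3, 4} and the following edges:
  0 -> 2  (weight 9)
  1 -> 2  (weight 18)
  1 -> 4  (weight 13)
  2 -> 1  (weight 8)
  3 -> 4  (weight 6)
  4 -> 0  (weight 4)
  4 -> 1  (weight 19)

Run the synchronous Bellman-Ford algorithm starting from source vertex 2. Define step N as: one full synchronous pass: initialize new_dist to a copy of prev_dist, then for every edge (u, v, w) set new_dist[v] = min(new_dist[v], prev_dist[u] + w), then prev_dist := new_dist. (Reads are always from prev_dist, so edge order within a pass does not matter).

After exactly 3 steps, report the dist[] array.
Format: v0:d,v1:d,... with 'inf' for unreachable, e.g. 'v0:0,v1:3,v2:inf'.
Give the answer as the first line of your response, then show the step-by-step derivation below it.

v0:25,v1:8,v2:0,v3:inf,v4:21

step 1: dist = v0:inf,v1:8,v2:0,v3:inf,v4:inf
step 2: dist = v0:inf,v1:8,v2:0,v3:inf,v4:21
step 3: dist = v0:25,v1:8,v2:0,v3:inf,v4:21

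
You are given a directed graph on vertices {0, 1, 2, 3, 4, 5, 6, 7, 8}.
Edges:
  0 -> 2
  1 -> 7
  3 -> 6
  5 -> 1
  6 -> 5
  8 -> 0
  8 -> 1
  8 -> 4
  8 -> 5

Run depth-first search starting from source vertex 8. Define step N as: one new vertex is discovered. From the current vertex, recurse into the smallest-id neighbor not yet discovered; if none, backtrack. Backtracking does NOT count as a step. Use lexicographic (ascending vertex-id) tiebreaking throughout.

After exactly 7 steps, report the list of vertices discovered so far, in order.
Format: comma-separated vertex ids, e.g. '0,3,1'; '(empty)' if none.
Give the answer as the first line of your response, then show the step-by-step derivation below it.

8,0,2,1,7,4,5

step 1: discover 8; path=8; order=8
step 2: discover 0; path=8>0; order=8,0
step 3: discover 2; path=8>0>2; order=8,0,2
step 4: discover 1; path=8>1; order=8,0,2,1
step 5: discover 7; path=8>1>7; order=8,0,2,1,7
step 6: discover 4; path=8>4; order=8,0,2,1,7,4
step 7: discover 5; path=8>5; order=8,0,2,1,7,4,5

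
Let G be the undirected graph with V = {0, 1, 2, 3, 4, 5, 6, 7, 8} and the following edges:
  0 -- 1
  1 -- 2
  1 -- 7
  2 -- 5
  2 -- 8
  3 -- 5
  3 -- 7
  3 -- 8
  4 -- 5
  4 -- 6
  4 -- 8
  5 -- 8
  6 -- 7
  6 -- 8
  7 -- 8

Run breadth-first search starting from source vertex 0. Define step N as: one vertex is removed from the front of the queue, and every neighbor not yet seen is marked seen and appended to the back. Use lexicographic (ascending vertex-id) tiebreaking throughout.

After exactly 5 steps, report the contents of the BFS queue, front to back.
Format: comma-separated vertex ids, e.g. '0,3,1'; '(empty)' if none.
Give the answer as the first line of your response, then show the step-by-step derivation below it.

8,3,6,4

step 1: dequeue 0; queue=[1]; order=0
step 2: dequeue 1; queue=[2,7]; order=0,1
step 3: dequeue 2; queue=[7,5,8]; order=0,1,2
step 4: dequeue 7; queue=[5,8,3,6]; order=0,1,2,7
step 5: dequeue 5; queue=[8,3,6,4]; order=0,1,2,7,5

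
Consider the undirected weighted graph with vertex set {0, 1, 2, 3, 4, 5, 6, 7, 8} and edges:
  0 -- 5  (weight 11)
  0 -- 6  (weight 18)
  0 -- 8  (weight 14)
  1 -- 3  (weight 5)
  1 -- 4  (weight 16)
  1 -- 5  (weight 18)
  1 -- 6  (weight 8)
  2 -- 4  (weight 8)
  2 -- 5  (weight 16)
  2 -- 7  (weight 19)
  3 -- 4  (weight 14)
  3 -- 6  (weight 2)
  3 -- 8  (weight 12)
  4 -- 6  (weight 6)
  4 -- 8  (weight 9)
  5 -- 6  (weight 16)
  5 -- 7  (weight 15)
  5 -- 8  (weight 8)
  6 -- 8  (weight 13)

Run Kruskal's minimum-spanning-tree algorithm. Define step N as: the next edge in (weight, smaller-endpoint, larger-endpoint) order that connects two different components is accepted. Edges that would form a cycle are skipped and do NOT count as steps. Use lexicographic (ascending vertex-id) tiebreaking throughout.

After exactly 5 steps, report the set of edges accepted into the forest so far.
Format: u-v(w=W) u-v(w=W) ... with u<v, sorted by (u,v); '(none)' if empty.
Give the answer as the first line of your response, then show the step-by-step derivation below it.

1-3(w=5) 2-4(w=8) 3-6(w=2) 4-6(w=6) 5-8(w=8)

step 1: add edge 3-6 (w=2); MST = {3-6(w=2)}
step 2: add edge 1-3 (w=5); MST = {1-3(w=5) 3-6(w=2)}
step 3: add edge 4-6 (w=6); MST = {1-3(w=5) 3-6(w=2) 4-6(w=6)}
step 4: add edge 2-4 (w=8); MST = {1-3(w=5) 2-4(w=8) 3-6(w=2) 4-6(w=6)}
step 5: add edge 5-8 (w=8); MST = {1-3(w=5) 2-4(w=8) 3-6(w=2) 4-6(w=6) 5-8(w=8)}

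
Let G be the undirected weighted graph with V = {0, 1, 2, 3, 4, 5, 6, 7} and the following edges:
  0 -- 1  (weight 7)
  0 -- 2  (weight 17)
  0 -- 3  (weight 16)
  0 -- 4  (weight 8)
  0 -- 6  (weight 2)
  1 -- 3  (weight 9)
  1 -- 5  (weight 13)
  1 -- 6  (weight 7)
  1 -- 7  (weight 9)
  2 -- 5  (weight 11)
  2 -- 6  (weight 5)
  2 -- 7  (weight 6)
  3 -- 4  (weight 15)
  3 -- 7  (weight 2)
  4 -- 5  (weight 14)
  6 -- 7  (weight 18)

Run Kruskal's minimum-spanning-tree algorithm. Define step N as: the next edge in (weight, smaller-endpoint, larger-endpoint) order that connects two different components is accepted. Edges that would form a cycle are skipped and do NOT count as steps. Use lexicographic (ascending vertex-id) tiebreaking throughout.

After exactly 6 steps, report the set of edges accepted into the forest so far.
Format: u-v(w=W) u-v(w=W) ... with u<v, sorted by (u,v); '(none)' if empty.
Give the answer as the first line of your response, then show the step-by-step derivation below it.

0-1(w=7) 0-4(w=8) 0-6(w=2) 2-6(w=5) 2-7(w=6) 3-7(w=2)

step 1: add edge 0-6 (w=2); MST = {0-6(w=2)}
step 2: add edge 3-7 (w=2); MST = {0-6(w=2) 3-7(w=2)}
step 3: add edge 2-6 (w=5); MST = {0-6(w=2) 2-6(w=5) 3-7(w=2)}
step 4: add edge 2-7 (w=6); MST = {0-6(w=2) 2-6(w=5) 2-7(w=6) 3-7(w=2)}
step 5: add edge 0-1 (w=7); MST = {0-1(w=7) 0-6(w=2) 2-6(w=5) 2-7(w=6) 3-7(w=2)}
step 6: add edge 0-4 (w=8); MST = {0-1(w=7) 0-4(w=8) 0-6(w=2) 2-6(w=5) 2-7(w=6) 3-7(w=2)}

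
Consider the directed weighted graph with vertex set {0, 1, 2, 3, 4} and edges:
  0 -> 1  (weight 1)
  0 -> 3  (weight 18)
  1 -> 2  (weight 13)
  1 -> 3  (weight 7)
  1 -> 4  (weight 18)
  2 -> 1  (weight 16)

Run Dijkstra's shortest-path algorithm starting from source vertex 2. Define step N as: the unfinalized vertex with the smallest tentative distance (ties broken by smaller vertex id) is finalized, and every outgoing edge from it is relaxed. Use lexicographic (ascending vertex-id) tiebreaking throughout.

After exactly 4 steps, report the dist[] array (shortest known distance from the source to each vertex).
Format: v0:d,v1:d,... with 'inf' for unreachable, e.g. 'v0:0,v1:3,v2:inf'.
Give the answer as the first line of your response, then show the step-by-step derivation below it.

v0:inf,v1:16,v2:0,v3:23,v4:34

step 1: dist = v0:inf,v1:16,v2:0,v3:inf,v4:inf
step 2: dist = v0:inf,v1:16,v2:0,v3:23,v4:34
step 3: dist = v0:inf,v1:16,v2:0,v3:23,v4:34
step 4: dist = v0:inf,v1:16,v2:0,v3:23,v4:34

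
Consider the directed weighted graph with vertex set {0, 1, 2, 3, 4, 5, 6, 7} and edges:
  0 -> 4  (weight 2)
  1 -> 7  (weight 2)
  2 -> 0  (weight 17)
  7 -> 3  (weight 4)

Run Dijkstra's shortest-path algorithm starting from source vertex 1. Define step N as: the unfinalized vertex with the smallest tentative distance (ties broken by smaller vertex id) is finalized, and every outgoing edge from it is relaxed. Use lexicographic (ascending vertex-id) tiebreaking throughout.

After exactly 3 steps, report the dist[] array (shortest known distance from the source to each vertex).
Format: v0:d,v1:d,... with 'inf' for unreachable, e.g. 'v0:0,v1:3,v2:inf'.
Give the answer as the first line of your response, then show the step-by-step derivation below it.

v0:inf,v1:0,v2:inf,v3:6,v4:inf,v5:inf,v6:inf,v7:2

step 1: dist = v0:inf,v1:0,v2:inf,v3:inf,v4:inf,v5:inf,v6:inf,v7:2
step 2: dist = v0:inf,v1:0,v2:inf,v3:6,v4:inf,v5:inf,v6:inf,v7:2
step 3: dist = v0:inf,v1:0,v2:inf,v3:6,v4:inf,v5:inf,v6:inf,v7:2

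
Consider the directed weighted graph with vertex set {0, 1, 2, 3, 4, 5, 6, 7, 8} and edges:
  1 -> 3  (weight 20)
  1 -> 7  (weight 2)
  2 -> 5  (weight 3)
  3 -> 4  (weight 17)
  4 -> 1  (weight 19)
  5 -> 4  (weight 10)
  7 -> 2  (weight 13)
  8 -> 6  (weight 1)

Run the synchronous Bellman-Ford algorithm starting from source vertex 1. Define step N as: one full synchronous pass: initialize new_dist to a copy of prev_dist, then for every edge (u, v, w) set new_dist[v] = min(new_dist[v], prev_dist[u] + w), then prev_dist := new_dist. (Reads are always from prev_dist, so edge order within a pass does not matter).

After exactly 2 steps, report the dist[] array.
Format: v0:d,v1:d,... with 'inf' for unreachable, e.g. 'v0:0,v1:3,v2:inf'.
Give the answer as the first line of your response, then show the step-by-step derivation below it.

v0:inf,v1:0,v2:15,v3:20,v4:37,v5:inf,v6:inf,v7:2,v8:inf

step 1: dist = v0:inf,v1:0,v2:inf,v3:20,v4:inf,v5:inf,v6:inf,v7:2,v8:inf
step 2: dist = v0:inf,v1:0,v2:15,v3:20,v4:37,v5:inf,v6:inf,v7:2,v8:inf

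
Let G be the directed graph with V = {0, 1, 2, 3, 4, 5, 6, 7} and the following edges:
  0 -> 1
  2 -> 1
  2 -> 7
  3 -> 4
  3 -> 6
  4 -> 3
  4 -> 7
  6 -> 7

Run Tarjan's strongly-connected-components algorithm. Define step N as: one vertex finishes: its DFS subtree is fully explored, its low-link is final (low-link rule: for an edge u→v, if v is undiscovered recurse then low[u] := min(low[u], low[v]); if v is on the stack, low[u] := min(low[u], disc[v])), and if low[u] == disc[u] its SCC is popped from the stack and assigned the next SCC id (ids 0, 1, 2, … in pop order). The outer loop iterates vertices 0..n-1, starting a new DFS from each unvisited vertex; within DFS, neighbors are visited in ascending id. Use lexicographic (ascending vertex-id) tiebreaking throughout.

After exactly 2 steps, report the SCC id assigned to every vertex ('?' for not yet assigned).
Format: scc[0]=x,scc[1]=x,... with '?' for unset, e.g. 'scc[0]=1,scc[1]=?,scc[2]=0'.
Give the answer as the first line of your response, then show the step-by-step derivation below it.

scc[0]=1,scc[1]=0,scc[2]=?,scc[3]=?,scc[4]=?,scc[5]=?,scc[6]=?,scc[7]=?

step 1: low=(low[0]=0,low[1]=1,low[2]=?,low[3]=?,low[4]=?,low[5]=?,low[6]=?,low[7]=?); scc=(scc[0]=?,scc[1]=0,scc[2]=?,scc[3]=?,scc[4]=?,scc[5]=?,scc[6]=?,scc[7]=?)
step 2: low=(low[0]=0,low[1]=1,low[2]=?,low[3]=?,low[4]=?,low[5]=?,low[6]=?,low[7]=?); scc=(scc[0]=1,scc[1]=0,scc[2]=?,scc[3]=?,scc[4]=?,scc[5]=?,scc[6]=?,scc[7]=?)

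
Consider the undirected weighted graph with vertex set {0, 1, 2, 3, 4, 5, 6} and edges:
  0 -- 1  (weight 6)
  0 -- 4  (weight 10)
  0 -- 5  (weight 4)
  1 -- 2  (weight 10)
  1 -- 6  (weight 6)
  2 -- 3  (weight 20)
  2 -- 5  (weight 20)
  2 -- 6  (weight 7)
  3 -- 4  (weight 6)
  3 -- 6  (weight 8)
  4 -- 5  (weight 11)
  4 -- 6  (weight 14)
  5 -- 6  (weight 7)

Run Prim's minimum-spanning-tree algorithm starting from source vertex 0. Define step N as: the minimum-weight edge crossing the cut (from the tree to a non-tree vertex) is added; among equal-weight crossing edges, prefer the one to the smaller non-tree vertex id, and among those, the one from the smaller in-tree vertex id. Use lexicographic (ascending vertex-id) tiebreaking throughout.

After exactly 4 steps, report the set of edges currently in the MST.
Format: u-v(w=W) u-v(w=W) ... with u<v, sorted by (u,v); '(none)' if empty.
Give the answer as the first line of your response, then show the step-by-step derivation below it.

0-1(w=6) 0-5(w=4) 1-6(w=6) 2-6(w=7)

step 1: add edge 0-5 (w=4); MST = {0-5(w=4)}
step 2: add edge 0-1 (w=6); MST = {0-1(w=6) 0-5(w=4)}
step 3: add edge 1-6 (w=6); MST = {0-1(w=6) 0-5(w=4) 1-6(w=6)}
step 4: add edge 2-6 (w=7); MST = {0-1(w=6) 0-5(w=4) 1-6(w=6) 2-6(w=7)}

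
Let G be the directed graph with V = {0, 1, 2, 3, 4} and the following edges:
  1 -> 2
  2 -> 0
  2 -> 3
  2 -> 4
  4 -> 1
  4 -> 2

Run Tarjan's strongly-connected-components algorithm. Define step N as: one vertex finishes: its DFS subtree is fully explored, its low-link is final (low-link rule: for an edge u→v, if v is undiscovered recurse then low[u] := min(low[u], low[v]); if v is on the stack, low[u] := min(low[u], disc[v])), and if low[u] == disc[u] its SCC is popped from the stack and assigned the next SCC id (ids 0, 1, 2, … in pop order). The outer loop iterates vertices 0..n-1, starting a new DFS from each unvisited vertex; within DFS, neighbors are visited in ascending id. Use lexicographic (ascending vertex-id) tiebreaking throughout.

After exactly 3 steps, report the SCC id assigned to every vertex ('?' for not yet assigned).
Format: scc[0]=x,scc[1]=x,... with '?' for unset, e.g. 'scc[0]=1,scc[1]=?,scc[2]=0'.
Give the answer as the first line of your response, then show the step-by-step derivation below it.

scc[0]=0,scc[1]=?,scc[2]=?,scc[3]=1,scc[4]=?

step 1: low=(low[0]=0,low[1]=?,low[2]=?,low[3]=?,low[4]=?); scc=(scc[0]=0,scc[1]=?,scc[2]=?,scc[3]=?,scc[4]=?)
step 2: low=(low[0]=0,low[1]=1,low[2]=2,low[3]=3,low[4]=?); scc=(scc[0]=0,scc[1]=?,scc[2]=?,scc[3]=1,scc[4]=?)
step 3: low=(low[0]=0,low[1]=1,low[2]=2,low[3]=3,low[4]=1); scc=(scc[0]=0,scc[1]=?,scc[2]=?,scc[3]=1,scc[4]=?)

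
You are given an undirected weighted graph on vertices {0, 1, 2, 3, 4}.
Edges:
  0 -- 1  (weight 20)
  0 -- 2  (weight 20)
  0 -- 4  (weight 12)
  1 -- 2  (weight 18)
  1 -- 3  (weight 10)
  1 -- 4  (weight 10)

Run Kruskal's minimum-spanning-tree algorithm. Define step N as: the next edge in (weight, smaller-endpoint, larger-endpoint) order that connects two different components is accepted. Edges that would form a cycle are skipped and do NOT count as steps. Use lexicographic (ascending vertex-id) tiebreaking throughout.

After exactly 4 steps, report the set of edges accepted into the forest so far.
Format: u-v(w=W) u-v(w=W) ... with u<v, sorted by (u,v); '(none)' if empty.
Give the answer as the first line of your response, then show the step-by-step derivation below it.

0-4(w=12) 1-2(w=18) 1-3(w=10) 1-4(w=10)

step 1: add edge 1-3 (w=10); MST = {1-3(w=10)}
step 2: add edge 1-4 (w=10); MST = {1-3(w=10) 1-4(w=10)}
step 3: add edge 0-4 (w=12); MST = {0-4(w=12) 1-3(w=10) 1-4(w=10)}
step 4: add edge 1-2 (w=18); MST = {0-4(w=12) 1-2(w=18) 1-3(w=10) 1-4(w=10)}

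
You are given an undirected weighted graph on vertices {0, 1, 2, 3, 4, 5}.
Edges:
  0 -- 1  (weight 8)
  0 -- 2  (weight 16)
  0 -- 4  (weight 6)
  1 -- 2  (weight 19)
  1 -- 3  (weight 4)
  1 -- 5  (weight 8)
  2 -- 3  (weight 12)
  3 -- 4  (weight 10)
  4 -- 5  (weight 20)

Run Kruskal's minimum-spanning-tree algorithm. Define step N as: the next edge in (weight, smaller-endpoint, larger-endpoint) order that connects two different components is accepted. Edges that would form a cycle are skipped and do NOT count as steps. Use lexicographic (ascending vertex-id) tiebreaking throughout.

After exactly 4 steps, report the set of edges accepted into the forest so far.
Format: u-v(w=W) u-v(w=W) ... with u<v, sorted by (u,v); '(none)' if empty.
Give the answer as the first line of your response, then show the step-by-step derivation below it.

0-1(w=8) 0-4(w=6) 1-3(w=4) 1-5(w=8)

step 1: add edge 1-3 (w=4); MST = {1-3(w=4)}
step 2: add edge 0-4 (w=6); MST = {0-4(w=6) 1-3(w=4)}
step 3: add edge 0-1 (w=8); MST = {0-1(w=8) 0-4(w=6) 1-3(w=4)}
step 4: add edge 1-5 (w=8); MST = {0-1(w=8) 0-4(w=6) 1-3(w=4) 1-5(w=8)}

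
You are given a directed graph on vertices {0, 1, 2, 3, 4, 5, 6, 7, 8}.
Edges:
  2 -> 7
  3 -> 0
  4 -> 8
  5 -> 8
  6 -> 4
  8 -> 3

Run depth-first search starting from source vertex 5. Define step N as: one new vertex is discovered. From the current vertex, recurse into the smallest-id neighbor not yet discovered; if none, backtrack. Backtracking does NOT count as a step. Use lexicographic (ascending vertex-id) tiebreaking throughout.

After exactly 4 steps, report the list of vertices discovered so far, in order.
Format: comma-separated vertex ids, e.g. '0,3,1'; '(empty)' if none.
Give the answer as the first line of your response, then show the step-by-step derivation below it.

5,8,3,0

step 1: discover 5; path=5; order=5
step 2: discover 8; path=5>8; order=5,8
step 3: discover 3; path=5>8>3; order=5,8,3
step 4: discover 0; path=5>8>3>0; order=5,8,3,0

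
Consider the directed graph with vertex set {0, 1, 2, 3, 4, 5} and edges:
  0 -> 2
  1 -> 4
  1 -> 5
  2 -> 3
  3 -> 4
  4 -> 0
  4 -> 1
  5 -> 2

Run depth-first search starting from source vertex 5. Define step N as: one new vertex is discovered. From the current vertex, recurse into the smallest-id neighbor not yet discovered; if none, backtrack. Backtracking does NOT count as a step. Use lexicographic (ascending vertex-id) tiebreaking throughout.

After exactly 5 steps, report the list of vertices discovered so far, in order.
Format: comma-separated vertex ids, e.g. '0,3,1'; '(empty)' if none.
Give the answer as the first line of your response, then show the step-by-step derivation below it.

5,2,3,4,0

step 1: discover 5; path=5; order=5
step 2: discover 2; path=5>2; order=5,2
step 3: discover 3; path=5>2>3; order=5,2,3
step 4: discover 4; path=5>2>3>4; order=5,2,3,4
step 5: discover 0; path=5>2>3>4>0; order=5,2,3,4,0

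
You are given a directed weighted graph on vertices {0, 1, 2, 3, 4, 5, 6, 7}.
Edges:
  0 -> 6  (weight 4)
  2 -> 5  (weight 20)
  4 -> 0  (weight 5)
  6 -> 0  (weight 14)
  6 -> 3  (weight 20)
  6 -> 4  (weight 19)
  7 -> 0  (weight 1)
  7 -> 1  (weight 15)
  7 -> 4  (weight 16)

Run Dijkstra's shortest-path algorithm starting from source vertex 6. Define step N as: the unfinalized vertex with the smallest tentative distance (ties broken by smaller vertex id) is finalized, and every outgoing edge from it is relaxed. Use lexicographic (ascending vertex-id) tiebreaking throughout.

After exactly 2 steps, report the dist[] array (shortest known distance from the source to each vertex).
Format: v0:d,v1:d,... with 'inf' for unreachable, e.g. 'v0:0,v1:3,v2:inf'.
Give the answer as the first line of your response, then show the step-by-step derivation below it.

v0:14,v1:inf,v2:inf,v3:20,v4:19,v5:inf,v6:0,v7:inf

step 1: dist = v0:14,v1:inf,v2:inf,v3:20,v4:19,v5:inf,v6:0,v7:inf
step 2: dist = v0:14,v1:inf,v2:inf,v3:20,v4:19,v5:inf,v6:0,v7:inf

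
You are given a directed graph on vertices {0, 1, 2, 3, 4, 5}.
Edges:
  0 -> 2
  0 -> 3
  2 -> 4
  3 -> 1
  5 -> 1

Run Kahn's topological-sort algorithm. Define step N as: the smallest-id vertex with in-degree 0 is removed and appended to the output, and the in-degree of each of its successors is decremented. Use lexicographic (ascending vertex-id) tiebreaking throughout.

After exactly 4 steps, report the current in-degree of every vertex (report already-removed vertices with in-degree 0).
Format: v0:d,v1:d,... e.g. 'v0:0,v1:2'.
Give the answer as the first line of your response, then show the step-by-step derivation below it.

v0:0,v1:1,v2:0,v3:0,v4:0,v5:0

step 1: output 0; order=[0]; indeg=(0,2,0,0,1,0)
step 2: output 2; order=[0,2]; indeg=(0,2,0,0,0,0)
step 3: output 3; order=[0,2,3]; indeg=(0,1,0,0,0,0)
step 4: output 4; order=[0,2,3,4]; indeg=(0,1,0,0,0,0)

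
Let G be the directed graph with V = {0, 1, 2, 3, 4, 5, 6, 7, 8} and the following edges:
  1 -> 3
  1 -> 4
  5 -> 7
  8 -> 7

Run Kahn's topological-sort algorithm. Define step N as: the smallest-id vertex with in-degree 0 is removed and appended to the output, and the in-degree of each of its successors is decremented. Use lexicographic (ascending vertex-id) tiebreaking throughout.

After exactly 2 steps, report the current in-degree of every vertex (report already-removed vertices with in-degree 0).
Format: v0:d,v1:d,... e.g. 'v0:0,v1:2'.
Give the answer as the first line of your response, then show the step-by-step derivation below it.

v0:0,v1:0,v2:0,v3:0,v4:0,v5:0,v6:0,v7:2,v8:0

step 1: output 0; order=[0]; indeg=(0,0,0,1,1,0,0,2,0)
step 2: output 1; order=[0,1]; indeg=(0,0,0,0,0,0,0,2,0)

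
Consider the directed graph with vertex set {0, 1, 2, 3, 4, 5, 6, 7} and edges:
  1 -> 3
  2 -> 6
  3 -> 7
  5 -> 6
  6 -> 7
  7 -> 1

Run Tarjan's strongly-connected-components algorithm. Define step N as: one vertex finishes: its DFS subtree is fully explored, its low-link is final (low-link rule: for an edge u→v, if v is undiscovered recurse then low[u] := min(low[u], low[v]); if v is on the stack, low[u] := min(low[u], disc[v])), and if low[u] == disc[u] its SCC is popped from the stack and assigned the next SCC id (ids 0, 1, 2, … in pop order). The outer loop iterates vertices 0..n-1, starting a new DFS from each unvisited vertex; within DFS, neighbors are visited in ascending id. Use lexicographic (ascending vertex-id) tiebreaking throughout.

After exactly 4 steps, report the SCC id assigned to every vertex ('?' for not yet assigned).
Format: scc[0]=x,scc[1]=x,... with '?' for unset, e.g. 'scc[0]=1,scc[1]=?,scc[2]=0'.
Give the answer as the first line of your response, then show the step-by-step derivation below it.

scc[0]=0,scc[1]=1,scc[2]=?,scc[3]=1,scc[4]=?,scc[5]=?,scc[6]=?,scc[7]=1

step 1: low=(low[0]=0,low[1]=?,low[2]=?,low[3]=?,low[4]=?,low[5]=?,low[6]=?,low[7]=?); scc=(scc[0]=0,scc[1]=?,scc[2]=?,scc[3]=?,scc[4]=?,scc[5]=?,scc[6]=?,scc[7]=?)
step 2: low=(low[0]=0,low[1]=1,low[2]=?,low[3]=2,low[4]=?,low[5]=?,low[6]=?,low[7]=1); scc=(scc[0]=0,scc[1]=?,scc[2]=?,scc[3]=?,scc[4]=?,scc[5]=?,scc[6]=?,scc[7]=?)
step 3: low=(low[0]=0,low[1]=1,low[2]=?,low[3]=1,low[4]=?,low[5]=?,low[6]=?,low[7]=1); scc=(scc[0]=0,scc[1]=?,scc[2]=?,scc[3]=?,scc[4]=?,scc[5]=?,scc[6]=?,scc[7]=?)
step 4: low=(low[0]=0,low[1]=1,low[2]=?,low[3]=1,low[4]=?,low[5]=?,low[6]=?,low[7]=1); scc=(scc[0]=0,scc[1]=1,scc[2]=?,scc[3]=1,scc[4]=?,scc[5]=?,scc[6]=?,scc[7]=1)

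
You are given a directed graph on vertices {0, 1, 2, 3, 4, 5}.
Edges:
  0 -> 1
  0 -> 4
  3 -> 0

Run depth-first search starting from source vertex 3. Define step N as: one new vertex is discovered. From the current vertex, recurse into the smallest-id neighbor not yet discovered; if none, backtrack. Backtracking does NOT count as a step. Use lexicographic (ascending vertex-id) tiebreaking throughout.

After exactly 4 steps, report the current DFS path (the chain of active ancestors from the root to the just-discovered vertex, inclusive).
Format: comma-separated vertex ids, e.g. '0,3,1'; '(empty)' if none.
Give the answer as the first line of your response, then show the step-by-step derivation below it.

3,0,4

step 1: discover 3; path=3; order=3
step 2: discover 0; path=3>0; order=3,0
step 3: discover 1; path=3>0>1; order=3,0,1
step 4: discover 4; path=3>0>4; order=3,0,1,4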